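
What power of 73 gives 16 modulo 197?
48

Baby-step giant-step with step n = ⌈√197⌉ = 15.
Baby steps 73^j mod 197 (j:value) for j=0..14: 0:1, 1:73, 2:10, 3:139, 4:100, 5:11, 6:15, 7:110, 8:150, 9:115, 10:121, 11:165, 12:28, 13:74, 14:83.
Giant-step multiplier: 73^(-15) ≡ 73^(196-15) = 73^181 ≡ 119 (mod 197).
Giant steps γ_i = 16·119^i mod 197: γ_0=16, γ_1=131, γ_2=26, γ_3=139 (in table at j=3).
x = i·n + j = 3·15 + 3 = 48.
Check: 73^48 ≡ 16 (mod 197).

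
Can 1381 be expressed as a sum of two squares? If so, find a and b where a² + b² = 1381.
15² + 34² (a=15, b=34)

Factorization: 1381 = 1381
By Fermat: n is sum of two squares iff every prime p ≡ 3 (mod 4) appears to even power.
All primes ≡ 3 (mod 4) appear to even power.
Search a = 0, 1, 2, … for 1381 - a² a perfect square: first hit at a = 15: 1381 - 225 = 1156 = 34².
1381 = 15² + 34² = 225 + 1156 ✓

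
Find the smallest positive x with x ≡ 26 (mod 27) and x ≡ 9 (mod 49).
107

Using Chinese Remainder Theorem:
M = 27 × 49 = 1323
M1 = 49, M2 = 27
y1 = 49^(-1) mod 27 = 16
y2 = 27^(-1) mod 49 = 20
x = (26×49×16 + 9×27×20) mod 1323 = 107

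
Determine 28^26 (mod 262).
192

Repeated squaring. Binary of 26 = 11010.
28^1 ≡ 28 (mod 262); 28^2 ≡ 260 (mod 262); 28^4 ≡ 4 (mod 262); 28^8 ≡ 16 (mod 262); 28^16 ≡ 256 (mod 262)
28^26 = 28^2 × 28^8 × 28^16 ≡ 192 (mod 262)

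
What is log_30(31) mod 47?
39

Baby-step giant-step with step n = ⌈√47⌉ = 7.
Baby steps 30^j mod 47 (j:value) for j=0..6: 0:1, 1:30, 2:7, 3:22, 4:2, 5:13, 6:14.
Giant-step multiplier: 30^(-7) ≡ 30^(46-7) = 30^39 ≡ 31 (mod 47).
Giant steps γ_i = 31·31^i mod 47: γ_0=31, γ_1=21, γ_2=40, γ_3=18, γ_4=41, γ_5=2 (in table at j=4).
x = i·n + j = 5·7 + 4 = 39.
Check: 30^39 ≡ 31 (mod 47).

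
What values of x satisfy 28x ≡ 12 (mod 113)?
x ≡ 65 (mod 113)

gcd(28, 113) = 1, which divides 12, so solutions exist.
Find 28^(-1) mod 113 by the extended Euclidean algorithm:
113 = 4 × 28 + 1  ⟹  1 = (1)·113 + (-4)·28
So (-4)·28 ≡ 1 (mod 113), i.e. 28^(-1) ≡ -4 ≡ 109 (mod 113).
x ≡ 109 × 12 = 1308 ≡ 65 (mod 113).
Check: 28 × 65 = 1820 ≡ 12 (mod 113).
Unique solution: x ≡ 65 (mod 113)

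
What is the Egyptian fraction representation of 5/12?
1/3 + 1/12

Greedy algorithm:
5/12: ceiling(12/5) = 3, use 1/3
1/12: ceiling(12/1) = 12, use 1/12
Result: 5/12 = 1/3 + 1/12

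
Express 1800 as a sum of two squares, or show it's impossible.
6² + 42² (a=6, b=42)

Factorization: 1800 = 2^3 × 3^2 × 5^2
By Fermat: n is sum of two squares iff every prime p ≡ 3 (mod 4) appears to even power.
All primes ≡ 3 (mod 4) appear to even power.
Search a = 0, 1, 2, … for 1800 - a² a perfect square: first hit at a = 6: 1800 - 36 = 1764 = 42².
1800 = 6² + 42² = 36 + 1764 ✓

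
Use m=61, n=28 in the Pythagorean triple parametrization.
(2937, 3416, 4505)

Euclid's formula: a = m² - n², b = 2mn, c = m² + n²
m = 61, n = 28
a = 61² - 28² = 3721 - 784 = 2937
b = 2 × 61 × 28 = 3416
c = 61² + 28² = 3721 + 784 = 4505
Verification: 2937² + 3416² = 8625969 + 11669056 = 20295025 = 4505² ✓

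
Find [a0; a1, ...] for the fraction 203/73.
[2; 1, 3, 1, 1, 3, 2]

Euclidean algorithm steps:
203 = 2 × 73 + 57
73 = 1 × 57 + 16
57 = 3 × 16 + 9
16 = 1 × 9 + 7
9 = 1 × 7 + 2
7 = 3 × 2 + 1
2 = 2 × 1 + 0
Continued fraction: [2; 1, 3, 1, 1, 3, 2]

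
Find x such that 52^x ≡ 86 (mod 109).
87

Baby-step giant-step with step n = ⌈√109⌉ = 11.
Baby steps 52^j mod 109 (j:value) for j=0..10: 0:1, 1:52, 2:88, 3:107, 4:5, 5:42, 6:4, 7:99, 8:25, 9:101, 10:20.
Giant-step multiplier: 52^(-11) ≡ 52^(108-11) = 52^97 ≡ 85 (mod 109).
Giant steps γ_i = 86·85^i mod 109: γ_0=86, γ_1=7, γ_2=50, γ_3=108, γ_4=24, γ_5=78, γ_6=90, γ_7=20 (in table at j=10).
x = i·n + j = 7·11 + 10 = 87.
Check: 52^87 ≡ 86 (mod 109).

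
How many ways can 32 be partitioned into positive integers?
8349

p(n) counts ways to write n as a sum of positive integers (order ignored).
Euler's pentagonal recurrence: p(k) = p(k-1) + p(k-2) - p(k-5) - p(k-7) + p(k-12) + p(k-15) - ... (offsets j(3j∓1)/2, signs ++--, p(0)=1, p(<0)=0).
DP table for k = 0..31: p(0)=1, p(1)=1, p(2)=2, p(3)=3, p(4)=5, p(5)=7, p(6)=11, p(7)=15, p(8)=22, p(9)=30, p(10)=42, p(11)=56, p(12)=77, p(13)=101, p(14)=135, p(15)=176, p(16)=231, p(17)=297, p(18)=385, p(19)=490, p(20)=627, p(21)=792, p(22)=1002, p(23)=1255, p(24)=1575, p(25)=1958, p(26)=2436, p(27)=3010, p(28)=3718, p(29)=4565, p(30)=5604, p(31)=6842.
Final step: p(32) = p(31) + p(30) - p(27) - p(25) + p(20) + p(17) - p(10) - p(6)
= 6842 + 5604 - 3010 - 1958 + 627 + 297 - 42 - 11
= 8349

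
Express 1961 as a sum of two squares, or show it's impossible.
5² + 44² (a=5, b=44)

Factorization: 1961 = 37 × 53
By Fermat: n is sum of two squares iff every prime p ≡ 3 (mod 4) appears to even power.
All primes ≡ 3 (mod 4) appear to even power.
Search a = 0, 1, 2, … for 1961 - a² a perfect square: first hit at a = 5: 1961 - 25 = 1936 = 44².
1961 = 5² + 44² = 25 + 1936 ✓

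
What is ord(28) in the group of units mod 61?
20

61 is prime, so ord(28) divides φ(61) = 60.
Divisors of 60: 1, 2, 3, 4, 5, 6, 10, 12, 15, 20, 30, 60.
Repeated squaring: 28^1 ≡ 28, 28^2 ≡ 52, 28^4 ≡ 20, 28^8 ≡ 34, 28^16 ≡ 58, 28^32 ≡ 9 (mod 61).
Test 28^d mod 61 for each divisor d in increasing order:
28^1 ≡ 28
28^2 ≡ 52
28^3 = 28^2·28^1 ≡ 53
28^4 ≡ 20
28^5 = 28^4·28^1 ≡ 11
28^6 = 28^4·28^2 ≡ 3
28^10 = 28^8·28^2 ≡ 60
28^12 = 28^8·28^4 ≡ 9
28^15 = 28^8·28^4·28^2·28^1 ≡ 50
28^20 = 28^16·28^4 ≡ 1  ← first divisor giving 1
The order is 20.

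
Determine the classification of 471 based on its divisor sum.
deficient

Proper divisors of 471: sum = 1 + 3 + 157 = 161
Since 161 < 471, 471 is deficient.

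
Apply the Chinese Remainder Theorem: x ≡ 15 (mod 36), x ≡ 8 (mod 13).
411

Using Chinese Remainder Theorem:
M = 36 × 13 = 468
M1 = 13, M2 = 36
y1 = 13^(-1) mod 36 = 25
y2 = 36^(-1) mod 13 = 4
x = (15×13×25 + 8×36×4) mod 468 = 411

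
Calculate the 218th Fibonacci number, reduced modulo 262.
223

Matrix identity: Q^n = [[F_(n+1), F_n], [F_n, F_(n-1)]] with Q = [[1,1],[1,0]].
n = 218 = 11011010₂. Square-and-multiply, entries mod 262:
Q^1 = [[1,1],[1,0]]
Q^3 = (Q^1)²·Q = [[3,2],[2,1]]
Q^6 = (Q^3)² = [[13,8],[8,5]]
Q^13 = (Q^6)²·Q = [[115,233],[233,144]]
Q^27 = (Q^13)²·Q = [[5,180],[180,87]]
Q^54 = (Q^27)² = [[199,54],[54,145]]
Q^109 = (Q^54)²·Q = [[47,73],[73,236]]
Q^218 = (Q^109)² = [[202,223],[223,241]]
F_218 mod 262 = Q^218[0][1] = 223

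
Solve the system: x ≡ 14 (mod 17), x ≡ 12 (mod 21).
201

Using Chinese Remainder Theorem:
M = 17 × 21 = 357
M1 = 21, M2 = 17
y1 = 21^(-1) mod 17 = 13
y2 = 17^(-1) mod 21 = 5
x = (14×21×13 + 12×17×5) mod 357 = 201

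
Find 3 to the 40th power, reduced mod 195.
81

Repeated squaring. Binary of 40 = 101000.
3^1 ≡ 3 (mod 195); 3^2 ≡ 9 (mod 195); 3^4 ≡ 81 (mod 195); 3^8 ≡ 126 (mod 195); 3^16 ≡ 81 (mod 195); 3^32 ≡ 126 (mod 195)
3^40 = 3^8 × 3^32 ≡ 81 (mod 195)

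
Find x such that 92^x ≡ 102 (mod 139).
67

Baby-step giant-step with step n = ⌈√139⌉ = 12.
Baby steps 92^j mod 139 (j:value) for j=0..11: 0:1, 1:92, 2:124, 3:10, 4:86, 5:128, 6:100, 7:26, 8:29, 9:27, 10:121, 11:12.
Giant-step multiplier: 92^(-12) ≡ 92^(138-12) = 92^126 ≡ 52 (mod 139).
Giant steps γ_i = 102·52^i mod 139: γ_0=102, γ_1=22, γ_2=32, γ_3=135, γ_4=70, γ_5=26 (in table at j=7).
x = i·n + j = 5·12 + 7 = 67.
Check: 92^67 ≡ 102 (mod 139).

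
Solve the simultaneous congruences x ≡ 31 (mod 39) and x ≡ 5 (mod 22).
577

Using Chinese Remainder Theorem:
M = 39 × 22 = 858
M1 = 22, M2 = 39
y1 = 22^(-1) mod 39 = 16
y2 = 39^(-1) mod 22 = 13
x = (31×22×16 + 5×39×13) mod 858 = 577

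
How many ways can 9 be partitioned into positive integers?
30

p(n) counts ways to write n as a sum of positive integers (order ignored).
Examples: 9; 8 + 1; 7 + 2; 7 + 1 + 1; 6 + 3; ... (30 total)
p(9) = 30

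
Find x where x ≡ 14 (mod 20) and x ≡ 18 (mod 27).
234

Using Chinese Remainder Theorem:
M = 20 × 27 = 540
M1 = 27, M2 = 20
y1 = 27^(-1) mod 20 = 3
y2 = 20^(-1) mod 27 = 23
x = (14×27×3 + 18×20×23) mod 540 = 234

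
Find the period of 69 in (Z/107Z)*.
53

107 is prime, so ord(69) divides φ(107) = 106.
Divisors of 106: 1, 2, 53, 106.
Repeated squaring: 69^1 ≡ 69, 69^2 ≡ 53, 69^4 ≡ 27, 69^8 ≡ 87, 69^16 ≡ 79, 69^32 ≡ 35, 69^64 ≡ 48 (mod 107).
Test 69^d mod 107 for each divisor d in increasing order:
69^1 ≡ 69
69^2 ≡ 53
69^53 = 69^32·69^16·69^4·69^1 ≡ 1  ← first divisor giving 1
The order is 53.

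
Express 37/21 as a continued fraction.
[1; 1, 3, 5]

Euclidean algorithm steps:
37 = 1 × 21 + 16
21 = 1 × 16 + 5
16 = 3 × 5 + 1
5 = 5 × 1 + 0
Continued fraction: [1; 1, 3, 5]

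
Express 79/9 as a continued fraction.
[8; 1, 3, 2]

Euclidean algorithm steps:
79 = 8 × 9 + 7
9 = 1 × 7 + 2
7 = 3 × 2 + 1
2 = 2 × 1 + 0
Continued fraction: [8; 1, 3, 2]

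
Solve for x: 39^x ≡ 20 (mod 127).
21

Baby-step giant-step with step n = ⌈√127⌉ = 12.
Baby steps 39^j mod 127 (j:value) for j=0..11: 0:1, 1:39, 2:124, 3:10, 4:9, 5:97, 6:100, 7:90, 8:81, 9:111, 10:11, 11:48.
Giant-step multiplier: 39^(-12) ≡ 39^(126-12) = 39^114 ≡ 50 (mod 127).
Giant steps γ_i = 20·50^i mod 127: γ_0=20, γ_1=111 (in table at j=9).
x = i·n + j = 1·12 + 9 = 21.
Check: 39^21 ≡ 20 (mod 127).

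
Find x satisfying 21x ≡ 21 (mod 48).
x ≡ 1 (mod 16)

gcd(21, 48) = 3, which divides 21, so solutions exist.
Divide through by 3: 7x ≡ 7 (mod 16).
Find 7^(-1) mod 16 by the extended Euclidean algorithm:
16 = 2 × 7 + 2  ⟹  2 = (1)·16 + (-2)·7
7 = 3 × 2 + 1  ⟹  1 = (-3)·16 + (7)·7
So (7)·7 ≡ 1 (mod 16), i.e. 7^(-1) ≡ 7 (mod 16).
x ≡ 7 × 7 = 49 ≡ 1 (mod 16).
Check: 21 × 1 = 21 ≡ 21 (mod 48).
x ≡ 1 (mod 16), giving 3 solutions mod 48.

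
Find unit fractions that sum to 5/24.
1/5 + 1/120

Greedy algorithm:
5/24: ceiling(24/5) = 5, use 1/5
1/120: ceiling(120/1) = 120, use 1/120
Result: 5/24 = 1/5 + 1/120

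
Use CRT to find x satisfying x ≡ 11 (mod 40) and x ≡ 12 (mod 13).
51

Using Chinese Remainder Theorem:
M = 40 × 13 = 520
M1 = 13, M2 = 40
y1 = 13^(-1) mod 40 = 37
y2 = 40^(-1) mod 13 = 1
x = (11×13×37 + 12×40×1) mod 520 = 51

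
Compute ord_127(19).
3

127 is prime, so ord(19) divides φ(127) = 126.
Divisors of 126: 1, 2, 3, 6, 7, 9, 14, 18, 21, 42, 63, 126.
Repeated squaring: 19^1 ≡ 19, 19^2 ≡ 107, 19^4 ≡ 19, 19^8 ≡ 107, 19^16 ≡ 19, 19^32 ≡ 107, 19^64 ≡ 19 (mod 127).
Test 19^d mod 127 for each divisor d in increasing order:
19^1 ≡ 19
19^2 ≡ 107
19^3 = 19^2·19^1 ≡ 1  ← first divisor giving 1
The order is 3.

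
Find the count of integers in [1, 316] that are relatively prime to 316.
156

316 = 2^2 × 79
φ(n) = n × ∏(1 - 1/p) for each prime p dividing n
φ(316) = 316 × (1 - 1/2) × (1 - 1/79) = 156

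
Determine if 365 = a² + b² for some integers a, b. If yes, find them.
2² + 19² (a=2, b=19)

Factorization: 365 = 5 × 73
By Fermat: n is sum of two squares iff every prime p ≡ 3 (mod 4) appears to even power.
All primes ≡ 3 (mod 4) appear to even power.
Search a = 0, 1, 2, … for 365 - a² a perfect square: first hit at a = 2: 365 - 4 = 361 = 19².
365 = 2² + 19² = 4 + 361 ✓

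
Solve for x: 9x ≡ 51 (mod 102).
x ≡ 17 (mod 34)

gcd(9, 102) = 3, which divides 51, so solutions exist.
Divide through by 3: 3x ≡ 17 (mod 34).
Find 3^(-1) mod 34 by the extended Euclidean algorithm:
34 = 11 × 3 + 1  ⟹  1 = (1)·34 + (-11)·3
So (-11)·3 ≡ 1 (mod 34), i.e. 3^(-1) ≡ -11 ≡ 23 (mod 34).
x ≡ 23 × 17 = 391 ≡ 17 (mod 34).
Check: 9 × 17 = 153 ≡ 51 (mod 102).
x ≡ 17 (mod 34), giving 3 solutions mod 102.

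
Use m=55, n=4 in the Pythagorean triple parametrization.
(3009, 440, 3041)

Euclid's formula: a = m² - n², b = 2mn, c = m² + n²
m = 55, n = 4
a = 55² - 4² = 3025 - 16 = 3009
b = 2 × 55 × 4 = 440
c = 55² + 4² = 3025 + 16 = 3041
Verification: 3009² + 440² = 9054081 + 193600 = 9247681 = 3041² ✓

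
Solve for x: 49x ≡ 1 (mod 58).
45

gcd(49, 58) = 1, so the inverse exists.
Extended Euclidean algorithm on (58, 49):
58 = 1 × 49 + 9  ⟹  9 = (1)·58 + (-1)·49
49 = 5 × 9 + 4  ⟹  4 = (-5)·58 + (6)·49
9 = 2 × 4 + 1  ⟹  1 = (11)·58 + (-13)·49
So (-13)·49 ≡ 1 (mod 58), i.e. 49^(-1) ≡ -13 ≡ 45 (mod 58).
Check: 49 × 45 = 2205 ≡ 1 (mod 58)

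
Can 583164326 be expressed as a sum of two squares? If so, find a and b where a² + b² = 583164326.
Not possible

Factorization: 583164326 = 2 × 37 × 199^3
By Fermat: n is sum of two squares iff every prime p ≡ 3 (mod 4) appears to even power.
Prime(s) ≡ 3 (mod 4) with odd exponent: [(199, 3)]
Therefore 583164326 cannot be expressed as a² + b².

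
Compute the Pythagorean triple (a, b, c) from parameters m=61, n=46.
(1605, 5612, 5837)

Euclid's formula: a = m² - n², b = 2mn, c = m² + n²
m = 61, n = 46
a = 61² - 46² = 3721 - 2116 = 1605
b = 2 × 61 × 46 = 5612
c = 61² + 46² = 3721 + 2116 = 5837
Verification: 1605² + 5612² = 2576025 + 31494544 = 34070569 = 5837² ✓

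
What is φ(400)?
160

400 = 2^4 × 5^2
φ(n) = n × ∏(1 - 1/p) for each prime p dividing n
φ(400) = 400 × (1 - 1/2) × (1 - 1/5) = 160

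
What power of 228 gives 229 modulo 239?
51

Baby-step giant-step with step n = ⌈√239⌉ = 16.
Baby steps 228^j mod 239 (j:value) for j=0..15: 0:1, 1:228, 2:121, 3:103, 4:62, 5:35, 6:93, 7:172, 8:20, 9:19, 10:30, 11:148, 12:45, 13:222, 14:187, 15:94.
Giant-step multiplier: 228^(-16) ≡ 228^(238-16) = 228^222 ≡ 144 (mod 239).
Giant steps γ_i = 229·144^i mod 239: γ_0=229, γ_1=233, γ_2=92, γ_3=103 (in table at j=3).
x = i·n + j = 3·16 + 3 = 51.
Check: 228^51 ≡ 229 (mod 239).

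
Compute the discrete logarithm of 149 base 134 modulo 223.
5

Baby-step giant-step with step n = ⌈√223⌉ = 15.
Baby steps 134^j mod 223 (j:value) for j=0..14: 0:1, 1:134, 2:116, 3:157, 4:76, 5:149, 6:119, 7:113, 8:201, 9:174, 10:124, 11:114, 12:112, 13:67, 14:58.
h = 149 is already in the table at j=5, so x = 5.
Check: 134^5 ≡ 149 (mod 223).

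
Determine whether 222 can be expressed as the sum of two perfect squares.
Not possible

Factorization: 222 = 2 × 3 × 37
By Fermat: n is sum of two squares iff every prime p ≡ 3 (mod 4) appears to even power.
Prime(s) ≡ 3 (mod 4) with odd exponent: [(3, 1)]
Therefore 222 cannot be expressed as a² + b².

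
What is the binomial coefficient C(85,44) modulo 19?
10

Using Lucas' theorem:
Write n=85 and k=44 in base 19:
n in base 19: [4, 9]
k in base 19: [2, 6]
C(85,44) mod 19 = ∏ C(n_i, k_i) mod 19
Digit binomials (mod 19): C(4,2) = 6; C(9,6) = 84 ≡ 8
Product: 6 × 8 = 48 ≡ 10 (mod 19)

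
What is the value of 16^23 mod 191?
24

Repeated squaring. Binary of 23 = 10111.
16^1 ≡ 16 (mod 191); 16^2 ≡ 65 (mod 191); 16^4 ≡ 23 (mod 191); 16^8 ≡ 147 (mod 191); 16^16 ≡ 26 (mod 191)
16^23 = 16^1 × 16^2 × 16^4 × 16^16 ≡ 24 (mod 191)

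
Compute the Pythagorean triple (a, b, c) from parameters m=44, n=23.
(1407, 2024, 2465)

Euclid's formula: a = m² - n², b = 2mn, c = m² + n²
m = 44, n = 23
a = 44² - 23² = 1936 - 529 = 1407
b = 2 × 44 × 23 = 2024
c = 44² + 23² = 1936 + 529 = 2465
Verification: 1407² + 2024² = 1979649 + 4096576 = 6076225 = 2465² ✓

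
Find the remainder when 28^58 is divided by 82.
8

Repeated squaring. Binary of 58 = 111010.
28^1 ≡ 28 (mod 82); 28^2 ≡ 46 (mod 82); 28^4 ≡ 66 (mod 82); 28^8 ≡ 10 (mod 82); 28^16 ≡ 18 (mod 82); 28^32 ≡ 78 (mod 82)
28^58 = 28^2 × 28^8 × 28^16 × 28^32 ≡ 8 (mod 82)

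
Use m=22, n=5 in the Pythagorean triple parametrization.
(459, 220, 509)

Euclid's formula: a = m² - n², b = 2mn, c = m² + n²
m = 22, n = 5
a = 22² - 5² = 484 - 25 = 459
b = 2 × 22 × 5 = 220
c = 22² + 5² = 484 + 25 = 509
Verification: 459² + 220² = 210681 + 48400 = 259081 = 509² ✓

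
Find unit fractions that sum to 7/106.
1/16 + 1/283 + 1/239984

Greedy algorithm:
7/106: ceiling(106/7) = 16, use 1/16
3/848: ceiling(848/3) = 283, use 1/283
1/239984: ceiling(239984/1) = 239984, use 1/239984
Result: 7/106 = 1/16 + 1/283 + 1/239984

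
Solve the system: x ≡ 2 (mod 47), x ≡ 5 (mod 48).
2117

Using Chinese Remainder Theorem:
M = 47 × 48 = 2256
M1 = 48, M2 = 47
y1 = 48^(-1) mod 47 = 1
y2 = 47^(-1) mod 48 = 47
x = (2×48×1 + 5×47×47) mod 2256 = 2117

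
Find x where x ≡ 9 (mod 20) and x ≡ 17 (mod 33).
149

Using Chinese Remainder Theorem:
M = 20 × 33 = 660
M1 = 33, M2 = 20
y1 = 33^(-1) mod 20 = 17
y2 = 20^(-1) mod 33 = 5
x = (9×33×17 + 17×20×5) mod 660 = 149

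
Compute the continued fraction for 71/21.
[3; 2, 1, 1, 1, 2]

Euclidean algorithm steps:
71 = 3 × 21 + 8
21 = 2 × 8 + 5
8 = 1 × 5 + 3
5 = 1 × 3 + 2
3 = 1 × 2 + 1
2 = 2 × 1 + 0
Continued fraction: [3; 2, 1, 1, 1, 2]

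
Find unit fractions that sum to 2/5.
1/3 + 1/15

Greedy algorithm:
2/5: ceiling(5/2) = 3, use 1/3
1/15: ceiling(15/1) = 15, use 1/15
Result: 2/5 = 1/3 + 1/15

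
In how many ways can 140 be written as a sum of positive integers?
15065878135

p(n) counts ways to write n as a sum of positive integers (order ignored).
Euler's pentagonal recurrence: p(k) = p(k-1) + p(k-2) - p(k-5) - p(k-7) + p(k-12) + p(k-15) - ... (offsets j(3j∓1)/2, signs ++--, p(0)=1, p(<0)=0).
DP table for k = 0..139: p(0)=1, p(1)=1, p(2)=2, p(3)=3, p(4)=5, p(5)=7, p(6)=11, p(7)=15, p(8)=22, p(9)=30, p(10)=42, p(11)=56, p(12)=77, p(13)=101, p(14)=135, p(15)=176, p(16)=231, p(17)=297, p(18)=385, p(19)=490, p(20)=627, p(21)=792, p(22)=1002, p(23)=1255, p(24)=1575, p(25)=1958, p(26)=2436, p(27)=3010, p(28)=3718, p(29)=4565, p(30)=5604, p(31)=6842, p(32)=8349, p(33)=10143, p(34)=12310, p(35)=14883, p(36)=17977, p(37)=21637, p(38)=26015, p(39)=31185, p(40)=37338, p(41)=44583, p(42)=53174, p(43)=63261, p(44)=75175, p(45)=89134, p(46)=105558, p(47)=124754, p(48)=147273, p(49)=173525, p(50)=204226, p(51)=239943, p(52)=281589, p(53)=329931, p(54)=386155, p(55)=451276, p(56)=526823, p(57)=614154, p(58)=715220, p(59)=831820, p(60)=966467, p(61)=1121505, p(62)=1300156, p(63)=1505499, p(64)=1741630, p(65)=2012558, p(66)=2323520, p(67)=2679689, p(68)=3087735, p(69)=3554345, p(70)=4087968, p(71)=4697205, p(72)=5392783, p(73)=6185689, p(74)=7089500, p(75)=8118264, p(76)=9289091, p(77)=10619863, p(78)=12132164, p(79)=13848650, p(80)=15796476, p(81)=18004327, p(82)=20506255, p(83)=23338469, p(84)=26543660, p(85)=30167357, p(86)=34262962, p(87)=38887673, p(88)=44108109, p(89)=49995925, p(90)=56634173, p(91)=64112359, p(92)=72533807, p(93)=82010177, p(94)=92669720, p(95)=104651419, p(96)=118114304, p(97)=133230930, p(98)=150198136, p(99)=169229875, p(100)=190569292, p(101)=214481126, p(102)=241265379, p(103)=271248950, p(104)=304801365, p(105)=342325709, p(106)=384276336, p(107)=431149389, p(108)=483502844, p(109)=541946240, p(110)=607163746, p(111)=679903203, p(112)=761002156, p(113)=851376628, p(114)=952050665, p(115)=1064144451, p(116)=1188908248, p(117)=1327710076, p(118)=1482074143, p(119)=1653668665, p(120)=1844349560, p(121)=2056148051, p(122)=2291320912, p(123)=2552338241, p(124)=2841940500, p(125)=3163127352, p(126)=3519222692, p(127)=3913864295, p(128)=4351078600, p(129)=4835271870, p(130)=5371315400, p(131)=5964539504, p(132)=6620830889, p(133)=7346629512, p(134)=8149040695, p(135)=9035836076, p(136)=10015581680, p(137)=11097645016, p(138)=12292341831, p(139)=13610949895.
Final step: p(140) = p(139) + p(138) - p(135) - p(133) + p(128) + p(125) - p(118) - p(114) + p(105) + p(100) - p(89) - p(83) + p(70) + p(63) - p(48) - p(40) + p(23) + p(14)
= 13610949895 + 12292341831 - 9035836076 - 7346629512 + 4351078600 + 3163127352 - 1482074143 - 952050665 + 342325709 + 190569292 - 49995925 - 23338469 + 4087968 + 1505499 - 147273 - 37338 + 1255 + 135
= 15065878135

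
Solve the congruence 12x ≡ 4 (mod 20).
x ≡ 2 (mod 5)

gcd(12, 20) = 4, which divides 4, so solutions exist.
Divide through by 4: 3x ≡ 1 (mod 5).
Find 3^(-1) mod 5 by the extended Euclidean algorithm:
5 = 1 × 3 + 2  ⟹  2 = (1)·5 + (-1)·3
3 = 1 × 2 + 1  ⟹  1 = (-1)·5 + (2)·3
So (2)·3 ≡ 1 (mod 5), i.e. 3^(-1) ≡ 2 (mod 5).
x ≡ 2 × 1 = 2 ≡ 2 (mod 5).
Check: 12 × 2 = 24 ≡ 4 (mod 20).
x ≡ 2 (mod 5), giving 4 solutions mod 20.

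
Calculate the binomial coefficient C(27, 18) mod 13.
0

Using Lucas' theorem:
Write n=27 and k=18 in base 13:
n in base 13: [2, 1]
k in base 13: [1, 5]
C(27,18) mod 13 = ∏ C(n_i, k_i) mod 13
Digit binomials (mod 13): C(2,1) = 2; C(1,5) = 0 (k_i > n_i)
Product: 2 × 0 = 0 ≡ 0 (mod 13)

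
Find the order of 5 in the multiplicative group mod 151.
75

151 is prime, so ord(5) divides φ(151) = 150.
Divisors of 150: 1, 2, 3, 5, 6, 10, 15, 25, 30, 50, 75, 150.
Repeated squaring: 5^1 ≡ 5, 5^2 ≡ 25, 5^4 ≡ 21, 5^8 ≡ 139, 5^16 ≡ 144, 5^32 ≡ 49, 5^64 ≡ 136, 5^128 ≡ 74 (mod 151).
Test 5^d mod 151 for each divisor d in increasing order:
5^1 ≡ 5
5^2 ≡ 25
5^3 = 5^2·5^1 ≡ 125
5^5 = 5^4·5^1 ≡ 105
5^6 = 5^4·5^2 ≡ 72
5^10 = 5^8·5^2 ≡ 2
5^15 = 5^8·5^4·5^2·5^1 ≡ 59
5^25 = 5^16·5^8·5^1 ≡ 118
5^30 = 5^16·5^8·5^4·5^2 ≡ 8
5^50 = 5^32·5^16·5^2 ≡ 32
5^75 = 5^64·5^8·5^2·5^1 ≡ 1  ← first divisor giving 1
The order is 75.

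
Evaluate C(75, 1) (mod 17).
7

Using Lucas' theorem:
Write n=75 and k=1 in base 17:
n in base 17: [4, 7]
k in base 17: [0, 1]
C(75,1) mod 17 = ∏ C(n_i, k_i) mod 17
Digit binomials (mod 17): C(4,0) = 1; C(7,1) = 7
Product: 1 × 7 = 7 ≡ 7 (mod 17)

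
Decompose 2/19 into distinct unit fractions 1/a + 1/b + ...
1/10 + 1/190

Greedy algorithm:
2/19: ceiling(19/2) = 10, use 1/10
1/190: ceiling(190/1) = 190, use 1/190
Result: 2/19 = 1/10 + 1/190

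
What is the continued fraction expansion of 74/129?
[0; 1, 1, 2, 1, 8, 2]

Euclidean algorithm steps:
74 = 0 × 129 + 74
129 = 1 × 74 + 55
74 = 1 × 55 + 19
55 = 2 × 19 + 17
19 = 1 × 17 + 2
17 = 8 × 2 + 1
2 = 2 × 1 + 0
Continued fraction: [0; 1, 1, 2, 1, 8, 2]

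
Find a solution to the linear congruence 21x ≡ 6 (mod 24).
x ≡ 6 (mod 8)

gcd(21, 24) = 3, which divides 6, so solutions exist.
Divide through by 3: 7x ≡ 2 (mod 8).
Find 7^(-1) mod 8 by the extended Euclidean algorithm:
8 = 1 × 7 + 1  ⟹  1 = (1)·8 + (-1)·7
So (-1)·7 ≡ 1 (mod 8), i.e. 7^(-1) ≡ -1 ≡ 7 (mod 8).
x ≡ 7 × 2 = 14 ≡ 6 (mod 8).
Check: 21 × 6 = 126 ≡ 6 (mod 24).
x ≡ 6 (mod 8), giving 3 solutions mod 24.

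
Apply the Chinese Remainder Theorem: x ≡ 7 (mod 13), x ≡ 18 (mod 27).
72

Using Chinese Remainder Theorem:
M = 13 × 27 = 351
M1 = 27, M2 = 13
y1 = 27^(-1) mod 13 = 1
y2 = 13^(-1) mod 27 = 25
x = (7×27×1 + 18×13×25) mod 351 = 72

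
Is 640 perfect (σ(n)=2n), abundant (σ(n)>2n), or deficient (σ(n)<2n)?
abundant

Proper divisors of 640: sum = 1 + 2 + 4 + 5 + 8 + 10 + 16 + 20 + 32 + 40 + 64 + 80 + 128 + 160 + 320 = 890
Since 890 > 640, 640 is abundant.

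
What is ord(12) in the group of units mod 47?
23

47 is prime, so ord(12) divides φ(47) = 46.
Divisors of 46: 1, 2, 23, 46.
Repeated squaring: 12^1 ≡ 12, 12^2 ≡ 3, 12^4 ≡ 9, 12^8 ≡ 34, 12^16 ≡ 28, 12^32 ≡ 32 (mod 47).
Test 12^d mod 47 for each divisor d in increasing order:
12^1 ≡ 12
12^2 ≡ 3
12^23 = 12^16·12^4·12^2·12^1 ≡ 1  ← first divisor giving 1
The order is 23.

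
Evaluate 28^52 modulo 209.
80

Repeated squaring. Binary of 52 = 110100.
28^1 ≡ 28 (mod 209); 28^2 ≡ 157 (mod 209); 28^4 ≡ 196 (mod 209); 28^8 ≡ 169 (mod 209); 28^16 ≡ 137 (mod 209); 28^32 ≡ 168 (mod 209)
28^52 = 28^4 × 28^16 × 28^32 ≡ 80 (mod 209)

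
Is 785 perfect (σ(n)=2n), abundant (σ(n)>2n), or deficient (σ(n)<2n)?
deficient

Proper divisors of 785: sum = 1 + 5 + 157 = 163
Since 163 < 785, 785 is deficient.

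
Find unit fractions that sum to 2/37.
1/19 + 1/703

Greedy algorithm:
2/37: ceiling(37/2) = 19, use 1/19
1/703: ceiling(703/1) = 703, use 1/703
Result: 2/37 = 1/19 + 1/703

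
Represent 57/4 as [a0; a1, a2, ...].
[14; 4]

Euclidean algorithm steps:
57 = 14 × 4 + 1
4 = 4 × 1 + 0
Continued fraction: [14; 4]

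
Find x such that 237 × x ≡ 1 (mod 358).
71

gcd(237, 358) = 1, so the inverse exists.
Extended Euclidean algorithm on (358, 237):
358 = 1 × 237 + 121  ⟹  121 = (1)·358 + (-1)·237
237 = 1 × 121 + 116  ⟹  116 = (-1)·358 + (2)·237
121 = 1 × 116 + 5  ⟹  5 = (2)·358 + (-3)·237
116 = 23 × 5 + 1  ⟹  1 = (-47)·358 + (71)·237
So (71)·237 ≡ 1 (mod 358), i.e. 237^(-1) ≡ 71 (mod 358).
Check: 237 × 71 = 16827 ≡ 1 (mod 358)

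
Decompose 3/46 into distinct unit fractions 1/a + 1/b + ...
1/16 + 1/368

Greedy algorithm:
3/46: ceiling(46/3) = 16, use 1/16
1/368: ceiling(368/1) = 368, use 1/368
Result: 3/46 = 1/16 + 1/368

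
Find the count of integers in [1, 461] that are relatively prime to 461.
460

461 = 461
φ(n) = n × ∏(1 - 1/p) for each prime p dividing n
φ(461) = 461 × (1 - 1/461) = 460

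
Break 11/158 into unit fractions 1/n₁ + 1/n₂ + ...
1/15 + 1/339 + 1/267810

Greedy algorithm:
11/158: ceiling(158/11) = 15, use 1/15
7/2370: ceiling(2370/7) = 339, use 1/339
1/267810: ceiling(267810/1) = 267810, use 1/267810
Result: 11/158 = 1/15 + 1/339 + 1/267810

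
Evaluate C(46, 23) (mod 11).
1

Using Lucas' theorem:
Write n=46 and k=23 in base 11:
n in base 11: [4, 2]
k in base 11: [2, 1]
C(46,23) mod 11 = ∏ C(n_i, k_i) mod 11
Digit binomials (mod 11): C(4,2) = 6; C(2,1) = 2
Product: 6 × 2 = 12 ≡ 1 (mod 11)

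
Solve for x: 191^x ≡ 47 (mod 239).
207

Baby-step giant-step with step n = ⌈√239⌉ = 16.
Baby steps 191^j mod 239 (j:value) for j=0..15: 0:1, 1:191, 2:153, 3:65, 4:226, 5:146, 6:162, 7:111, 8:169, 9:14, 10:45, 11:230, 12:193, 13:57, 14:132, 15:117.
Giant-step multiplier: 191^(-16) ≡ 191^(238-16) = 191^222 ≡ 2 (mod 239).
Giant steps γ_i = 47·2^i mod 239: γ_0=47, γ_1=94, γ_2=188, γ_3=137, γ_4=35, γ_5=70, γ_6=140, γ_7=41, γ_8=82, γ_9=164, γ_10=89, γ_11=178, γ_12=117 (in table at j=15).
x = i·n + j = 12·16 + 15 = 207.
Check: 191^207 ≡ 47 (mod 239).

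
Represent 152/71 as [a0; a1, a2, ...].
[2; 7, 10]

Euclidean algorithm steps:
152 = 2 × 71 + 10
71 = 7 × 10 + 1
10 = 10 × 1 + 0
Continued fraction: [2; 7, 10]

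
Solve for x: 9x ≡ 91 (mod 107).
x ≡ 22 (mod 107)

gcd(9, 107) = 1, which divides 91, so solutions exist.
Find 9^(-1) mod 107 by the extended Euclidean algorithm:
107 = 11 × 9 + 8  ⟹  8 = (1)·107 + (-11)·9
9 = 1 × 8 + 1  ⟹  1 = (-1)·107 + (12)·9
So (12)·9 ≡ 1 (mod 107), i.e. 9^(-1) ≡ 12 (mod 107).
x ≡ 12 × 91 = 1092 ≡ 22 (mod 107).
Check: 9 × 22 = 198 ≡ 91 (mod 107).
Unique solution: x ≡ 22 (mod 107)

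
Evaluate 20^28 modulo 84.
64

Repeated squaring. Binary of 28 = 11100.
20^1 ≡ 20 (mod 84); 20^2 ≡ 64 (mod 84); 20^4 ≡ 64 (mod 84); 20^8 ≡ 64 (mod 84); 20^16 ≡ 64 (mod 84)
20^28 = 20^4 × 20^8 × 20^16 ≡ 64 (mod 84)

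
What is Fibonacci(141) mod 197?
126

Matrix identity: Q^n = [[F_(n+1), F_n], [F_n, F_(n-1)]] with Q = [[1,1],[1,0]].
n = 141 = 10001101₂. Square-and-multiply, entries mod 197:
Q^1 = [[1,1],[1,0]]
Q^2 = (Q^1)² = [[2,1],[1,1]]
Q^4 = (Q^2)² = [[5,3],[3,2]]
Q^8 = (Q^4)² = [[34,21],[21,13]]
Q^17 = (Q^8)²·Q = [[23,21],[21,2]]
Q^35 = (Q^17)²·Q = [[116,182],[182,131]]
Q^70 = (Q^35)² = [[88,38],[38,50]]
Q^141 = (Q^70)²·Q = [[51,126],[126,122]]
F_141 mod 197 = Q^141[0][1] = 126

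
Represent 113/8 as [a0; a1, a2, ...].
[14; 8]

Euclidean algorithm steps:
113 = 14 × 8 + 1
8 = 8 × 1 + 0
Continued fraction: [14; 8]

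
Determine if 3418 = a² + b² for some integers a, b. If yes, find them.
13² + 57² (a=13, b=57)

Factorization: 3418 = 2 × 1709
By Fermat: n is sum of two squares iff every prime p ≡ 3 (mod 4) appears to even power.
All primes ≡ 3 (mod 4) appear to even power.
Search a = 0, 1, 2, … for 3418 - a² a perfect square: first hit at a = 13: 3418 - 169 = 3249 = 57².
3418 = 13² + 57² = 169 + 3249 ✓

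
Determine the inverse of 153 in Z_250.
67

gcd(153, 250) = 1, so the inverse exists.
Extended Euclidean algorithm on (250, 153):
250 = 1 × 153 + 97  ⟹  97 = (1)·250 + (-1)·153
153 = 1 × 97 + 56  ⟹  56 = (-1)·250 + (2)·153
97 = 1 × 56 + 41  ⟹  41 = (2)·250 + (-3)·153
56 = 1 × 41 + 15  ⟹  15 = (-3)·250 + (5)·153
41 = 2 × 15 + 11  ⟹  11 = (8)·250 + (-13)·153
15 = 1 × 11 + 4  ⟹  4 = (-11)·250 + (18)·153
11 = 2 × 4 + 3  ⟹  3 = (30)·250 + (-49)·153
4 = 1 × 3 + 1  ⟹  1 = (-41)·250 + (67)·153
So (67)·153 ≡ 1 (mod 250), i.e. 153^(-1) ≡ 67 (mod 250).
Check: 153 × 67 = 10251 ≡ 1 (mod 250)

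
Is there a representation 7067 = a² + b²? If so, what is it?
Not possible

Factorization: 7067 = 37 × 191
By Fermat: n is sum of two squares iff every prime p ≡ 3 (mod 4) appears to even power.
Prime(s) ≡ 3 (mod 4) with odd exponent: [(191, 1)]
Therefore 7067 cannot be expressed as a² + b².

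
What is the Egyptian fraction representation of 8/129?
1/17 + 1/314 + 1/137721 + 1/31611652014

Greedy algorithm:
8/129: ceiling(129/8) = 17, use 1/17
7/2193: ceiling(2193/7) = 314, use 1/314
5/688602: ceiling(688602/5) = 137721, use 1/137721
1/31611652014: ceiling(31611652014/1) = 31611652014, use 1/31611652014
Result: 8/129 = 1/17 + 1/314 + 1/137721 + 1/31611652014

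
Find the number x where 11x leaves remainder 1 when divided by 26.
19

gcd(11, 26) = 1, so the inverse exists.
Extended Euclidean algorithm on (26, 11):
26 = 2 × 11 + 4  ⟹  4 = (1)·26 + (-2)·11
11 = 2 × 4 + 3  ⟹  3 = (-2)·26 + (5)·11
4 = 1 × 3 + 1  ⟹  1 = (3)·26 + (-7)·11
So (-7)·11 ≡ 1 (mod 26), i.e. 11^(-1) ≡ -7 ≡ 19 (mod 26).
Check: 11 × 19 = 209 ≡ 1 (mod 26)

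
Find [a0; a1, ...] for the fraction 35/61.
[0; 1, 1, 2, 1, 8]

Euclidean algorithm steps:
35 = 0 × 61 + 35
61 = 1 × 35 + 26
35 = 1 × 26 + 9
26 = 2 × 9 + 8
9 = 1 × 8 + 1
8 = 8 × 1 + 0
Continued fraction: [0; 1, 1, 2, 1, 8]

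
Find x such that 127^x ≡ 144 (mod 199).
96

Baby-step giant-step with step n = ⌈√199⌉ = 15.
Baby steps 127^j mod 199 (j:value) for j=0..14: 0:1, 1:127, 2:10, 3:76, 4:100, 5:163, 6:5, 7:38, 8:50, 9:181, 10:102, 11:19, 12:25, 13:190, 14:51.
Giant-step multiplier: 127^(-15) ≡ 127^(198-15) = 127^183 ≡ 42 (mod 199).
Giant steps γ_i = 144·42^i mod 199: γ_0=144, γ_1=78, γ_2=92, γ_3=83, γ_4=103, γ_5=147, γ_6=5 (in table at j=6).
x = i·n + j = 6·15 + 6 = 96.
Check: 127^96 ≡ 144 (mod 199).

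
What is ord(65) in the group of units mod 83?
41

83 is prime, so ord(65) divides φ(83) = 82.
Divisors of 82: 1, 2, 41, 82.
Repeated squaring: 65^1 ≡ 65, 65^2 ≡ 75, 65^4 ≡ 64, 65^8 ≡ 29, 65^16 ≡ 11, 65^32 ≡ 38, 65^64 ≡ 33 (mod 83).
Test 65^d mod 83 for each divisor d in increasing order:
65^1 ≡ 65
65^2 ≡ 75
65^41 = 65^32·65^8·65^1 ≡ 1  ← first divisor giving 1
The order is 41.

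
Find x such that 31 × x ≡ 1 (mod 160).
31

gcd(31, 160) = 1, so the inverse exists.
Extended Euclidean algorithm on (160, 31):
160 = 5 × 31 + 5  ⟹  5 = (1)·160 + (-5)·31
31 = 6 × 5 + 1  ⟹  1 = (-6)·160 + (31)·31
So (31)·31 ≡ 1 (mod 160), i.e. 31^(-1) ≡ 31 (mod 160).
Check: 31 × 31 = 961 ≡ 1 (mod 160)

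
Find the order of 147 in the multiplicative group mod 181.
90

181 is prime, so ord(147) divides φ(181) = 180.
Divisors of 180: 1, 2, 3, 4, 5, 6, 9, 10, 12, 15, 18, 20, 30, 36, 45, 60, 90, 180.
Repeated squaring: 147^1 ≡ 147, 147^2 ≡ 70, 147^4 ≡ 13, 147^8 ≡ 169, 147^16 ≡ 144, 147^32 ≡ 102, 147^64 ≡ 87, 147^128 ≡ 148 (mod 181).
Test 147^d mod 181 for each divisor d in increasing order:
147^1 ≡ 147
147^2 ≡ 70
147^3 = 147^2·147^1 ≡ 154
147^4 ≡ 13
147^5 = 147^4·147^1 ≡ 101
147^6 = 147^4·147^2 ≡ 5
147^9 = 147^8·147^1 ≡ 46
147^10 = 147^8·147^2 ≡ 65
147^12 = 147^8·147^4 ≡ 25
147^15 = 147^8·147^4·147^2·147^1 ≡ 49
147^18 = 147^16·147^2 ≡ 125
147^20 = 147^16·147^4 ≡ 62
147^30 = 147^16·147^8·147^4·147^2 ≡ 48
147^36 = 147^32·147^4 ≡ 59
147^45 = 147^32·147^8·147^4·147^1 ≡ 180
147^60 = 147^32·147^16·147^8·147^4 ≡ 132
147^90 = 147^64·147^16·147^8·147^2 ≡ 1  ← first divisor giving 1
The order is 90.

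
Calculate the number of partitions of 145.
24908858009

p(n) counts ways to write n as a sum of positive integers (order ignored).
Euler's pentagonal recurrence: p(k) = p(k-1) + p(k-2) - p(k-5) - p(k-7) + p(k-12) + p(k-15) - ... (offsets j(3j∓1)/2, signs ++--, p(0)=1, p(<0)=0).
DP table for k = 0..144: p(0)=1, p(1)=1, p(2)=2, p(3)=3, p(4)=5, p(5)=7, p(6)=11, p(7)=15, p(8)=22, p(9)=30, p(10)=42, p(11)=56, p(12)=77, p(13)=101, p(14)=135, p(15)=176, p(16)=231, p(17)=297, p(18)=385, p(19)=490, p(20)=627, p(21)=792, p(22)=1002, p(23)=1255, p(24)=1575, p(25)=1958, p(26)=2436, p(27)=3010, p(28)=3718, p(29)=4565, p(30)=5604, p(31)=6842, p(32)=8349, p(33)=10143, p(34)=12310, p(35)=14883, p(36)=17977, p(37)=21637, p(38)=26015, p(39)=31185, p(40)=37338, p(41)=44583, p(42)=53174, p(43)=63261, p(44)=75175, p(45)=89134, p(46)=105558, p(47)=124754, p(48)=147273, p(49)=173525, p(50)=204226, p(51)=239943, p(52)=281589, p(53)=329931, p(54)=386155, p(55)=451276, p(56)=526823, p(57)=614154, p(58)=715220, p(59)=831820, p(60)=966467, p(61)=1121505, p(62)=1300156, p(63)=1505499, p(64)=1741630, p(65)=2012558, p(66)=2323520, p(67)=2679689, p(68)=3087735, p(69)=3554345, p(70)=4087968, p(71)=4697205, p(72)=5392783, p(73)=6185689, p(74)=7089500, p(75)=8118264, p(76)=9289091, p(77)=10619863, p(78)=12132164, p(79)=13848650, p(80)=15796476, p(81)=18004327, p(82)=20506255, p(83)=23338469, p(84)=26543660, p(85)=30167357, p(86)=34262962, p(87)=38887673, p(88)=44108109, p(89)=49995925, p(90)=56634173, p(91)=64112359, p(92)=72533807, p(93)=82010177, p(94)=92669720, p(95)=104651419, p(96)=118114304, p(97)=133230930, p(98)=150198136, p(99)=169229875, p(100)=190569292, p(101)=214481126, p(102)=241265379, p(103)=271248950, p(104)=304801365, p(105)=342325709, p(106)=384276336, p(107)=431149389, p(108)=483502844, p(109)=541946240, p(110)=607163746, p(111)=679903203, p(112)=761002156, p(113)=851376628, p(114)=952050665, p(115)=1064144451, p(116)=1188908248, p(117)=1327710076, p(118)=1482074143, p(119)=1653668665, p(120)=1844349560, p(121)=2056148051, p(122)=2291320912, p(123)=2552338241, p(124)=2841940500, p(125)=3163127352, p(126)=3519222692, p(127)=3913864295, p(128)=4351078600, p(129)=4835271870, p(130)=5371315400, p(131)=5964539504, p(132)=6620830889, p(133)=7346629512, p(134)=8149040695, p(135)=9035836076, p(136)=10015581680, p(137)=11097645016, p(138)=12292341831, p(139)=13610949895, p(140)=15065878135, p(141)=16670689208, p(142)=18440293320, p(143)=20390982757, p(144)=22540654445.
Final step: p(145) = p(144) + p(143) - p(140) - p(138) + p(133) + p(130) - p(123) - p(119) + p(110) + p(105) - p(94) - p(88) + p(75) + p(68) - p(53) - p(45) + p(28) + p(19) - p(0)
= 22540654445 + 20390982757 - 15065878135 - 12292341831 + 7346629512 + 5371315400 - 2552338241 - 1653668665 + 607163746 + 342325709 - 92669720 - 44108109 + 8118264 + 3087735 - 329931 - 89134 + 3718 + 490 - 1
= 24908858009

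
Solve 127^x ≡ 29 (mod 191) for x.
107

Baby-step giant-step with step n = ⌈√191⌉ = 14.
Baby steps 127^j mod 191 (j:value) for j=0..13: 0:1, 1:127, 2:85, 3:99, 4:158, 5:11, 6:60, 7:171, 8:134, 9:19, 10:121, 11:87, 12:162, 13:137.
Giant-step multiplier: 127^(-14) ≡ 127^(190-14) = 127^176 ≡ 138 (mod 191).
Giant steps γ_i = 29·138^i mod 191: γ_0=29, γ_1=182, γ_2=95, γ_3=122, γ_4=28, γ_5=44, γ_6=151, γ_7=19 (in table at j=9).
x = i·n + j = 7·14 + 9 = 107.
Check: 127^107 ≡ 29 (mod 191).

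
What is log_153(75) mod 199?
83

Baby-step giant-step with step n = ⌈√199⌉ = 15.
Baby steps 153^j mod 199 (j:value) for j=0..14: 0:1, 1:153, 2:126, 3:174, 4:155, 5:34, 6:28, 7:105, 8:145, 9:96, 10:161, 11:156, 12:187, 13:154, 14:80.
Giant-step multiplier: 153^(-15) ≡ 153^(198-15) = 153^183 ≡ 67 (mod 199).
Giant steps γ_i = 75·67^i mod 199: γ_0=75, γ_1=50, γ_2=166, γ_3=177, γ_4=118, γ_5=145 (in table at j=8).
x = i·n + j = 5·15 + 8 = 83.
Check: 153^83 ≡ 75 (mod 199).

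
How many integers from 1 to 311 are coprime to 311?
310

311 = 311
φ(n) = n × ∏(1 - 1/p) for each prime p dividing n
φ(311) = 311 × (1 - 1/311) = 310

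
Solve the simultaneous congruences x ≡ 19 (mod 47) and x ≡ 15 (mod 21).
771

Using Chinese Remainder Theorem:
M = 47 × 21 = 987
M1 = 21, M2 = 47
y1 = 21^(-1) mod 47 = 9
y2 = 47^(-1) mod 21 = 17
x = (19×21×9 + 15×47×17) mod 987 = 771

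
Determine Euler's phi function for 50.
20

50 = 2 × 5^2
φ(n) = n × ∏(1 - 1/p) for each prime p dividing n
φ(50) = 50 × (1 - 1/2) × (1 - 1/5) = 20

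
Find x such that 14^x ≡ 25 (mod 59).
22

Baby-step giant-step with step n = ⌈√59⌉ = 8.
Baby steps 14^j mod 59 (j:value) for j=0..7: 0:1, 1:14, 2:19, 3:30, 4:7, 5:39, 6:15, 7:33.
Giant-step multiplier: 14^(-8) ≡ 14^(58-8) = 14^50 ≡ 53 (mod 59).
Giant steps γ_i = 25·53^i mod 59: γ_0=25, γ_1=27, γ_2=15 (in table at j=6).
x = i·n + j = 2·8 + 6 = 22.
Check: 14^22 ≡ 25 (mod 59).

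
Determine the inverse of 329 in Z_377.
322

gcd(329, 377) = 1, so the inverse exists.
Extended Euclidean algorithm on (377, 329):
377 = 1 × 329 + 48  ⟹  48 = (1)·377 + (-1)·329
329 = 6 × 48 + 41  ⟹  41 = (-6)·377 + (7)·329
48 = 1 × 41 + 7  ⟹  7 = (7)·377 + (-8)·329
41 = 5 × 7 + 6  ⟹  6 = (-41)·377 + (47)·329
7 = 1 × 6 + 1  ⟹  1 = (48)·377 + (-55)·329
So (-55)·329 ≡ 1 (mod 377), i.e. 329^(-1) ≡ -55 ≡ 322 (mod 377).
Check: 329 × 322 = 105938 ≡ 1 (mod 377)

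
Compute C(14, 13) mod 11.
3

Using Lucas' theorem:
Write n=14 and k=13 in base 11:
n in base 11: [1, 3]
k in base 11: [1, 2]
C(14,13) mod 11 = ∏ C(n_i, k_i) mod 11
Digit binomials (mod 11): C(1,1) = 1; C(3,2) = 3
Product: 1 × 3 = 3 ≡ 3 (mod 11)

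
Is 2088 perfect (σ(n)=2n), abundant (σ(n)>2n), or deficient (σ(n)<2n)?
abundant

Proper divisors of 2088: sum = 1 + 2 + 3 + 4 + 6 + 8 + 9 + 12 + ... + 348 + 522 + 696 + 1044 (23 divisors) = 3762
Since 3762 > 2088, 2088 is abundant.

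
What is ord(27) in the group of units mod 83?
41

83 is prime, so ord(27) divides φ(83) = 82.
Divisors of 82: 1, 2, 41, 82.
Repeated squaring: 27^1 ≡ 27, 27^2 ≡ 65, 27^4 ≡ 75, 27^8 ≡ 64, 27^16 ≡ 29, 27^32 ≡ 11, 27^64 ≡ 38 (mod 83).
Test 27^d mod 83 for each divisor d in increasing order:
27^1 ≡ 27
27^2 ≡ 65
27^41 = 27^32·27^8·27^1 ≡ 1  ← first divisor giving 1
The order is 41.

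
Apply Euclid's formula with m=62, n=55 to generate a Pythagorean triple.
(819, 6820, 6869)

Euclid's formula: a = m² - n², b = 2mn, c = m² + n²
m = 62, n = 55
a = 62² - 55² = 3844 - 3025 = 819
b = 2 × 62 × 55 = 6820
c = 62² + 55² = 3844 + 3025 = 6869
Verification: 819² + 6820² = 670761 + 46512400 = 47183161 = 6869² ✓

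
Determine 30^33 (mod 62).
30

Repeated squaring. Binary of 33 = 100001.
30^1 ≡ 30 (mod 62); 30^2 ≡ 32 (mod 62); 30^4 ≡ 32 (mod 62); 30^8 ≡ 32 (mod 62); 30^16 ≡ 32 (mod 62); 30^32 ≡ 32 (mod 62)
30^33 = 30^1 × 30^32 ≡ 30 (mod 62)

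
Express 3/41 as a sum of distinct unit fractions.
1/14 + 1/574

Greedy algorithm:
3/41: ceiling(41/3) = 14, use 1/14
1/574: ceiling(574/1) = 574, use 1/574
Result: 3/41 = 1/14 + 1/574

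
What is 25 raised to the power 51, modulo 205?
25

Repeated squaring. Binary of 51 = 110011.
25^1 ≡ 25 (mod 205); 25^2 ≡ 10 (mod 205); 25^4 ≡ 100 (mod 205); 25^8 ≡ 160 (mod 205); 25^16 ≡ 180 (mod 205); 25^32 ≡ 10 (mod 205)
25^51 = 25^1 × 25^2 × 25^16 × 25^32 ≡ 25 (mod 205)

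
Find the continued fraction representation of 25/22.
[1; 7, 3]

Euclidean algorithm steps:
25 = 1 × 22 + 3
22 = 7 × 3 + 1
3 = 3 × 1 + 0
Continued fraction: [1; 7, 3]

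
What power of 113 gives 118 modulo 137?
30

Baby-step giant-step with step n = ⌈√137⌉ = 12.
Baby steps 113^j mod 137 (j:value) for j=0..11: 0:1, 1:113, 2:28, 3:13, 4:99, 5:90, 6:32, 7:54, 8:74, 9:5, 10:17, 11:3.
Giant-step multiplier: 113^(-12) ≡ 113^(136-12) = 113^124 ≡ 78 (mod 137).
Giant steps γ_i = 118·78^i mod 137: γ_0=118, γ_1=25, γ_2=32 (in table at j=6).
x = i·n + j = 2·12 + 6 = 30.
Check: 113^30 ≡ 118 (mod 137).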